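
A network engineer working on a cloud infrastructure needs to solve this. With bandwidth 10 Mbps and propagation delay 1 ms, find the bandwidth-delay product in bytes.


Given: bandwidth = 10 Mbps, delay = 1 ms
BDP in bits = 10 * 10^6 * 1 / 1000
BDP in bits = 10000
BDP in bytes = 10000 / 8 = 1250

1250


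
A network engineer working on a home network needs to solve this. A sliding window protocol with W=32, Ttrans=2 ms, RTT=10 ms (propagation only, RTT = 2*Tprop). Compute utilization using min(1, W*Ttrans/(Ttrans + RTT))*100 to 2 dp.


Given: W = 32, Ttrans = 2 ms, RTT = 10 ms (= 2 * Tprop, Tprop = 5 ms)
Cycle time = Ttrans + RTT = 2 + 10 = 12 ms (first packet sent until its ACK returns)
W * Ttrans = 32 * 2 = 64 ms of sending per cycle
W * Ttrans / (Ttrans + RTT) = 64 / 12 = 5.333333
U = min(1, 5.333333) = 1.000000
U% = 100.00%

100.00


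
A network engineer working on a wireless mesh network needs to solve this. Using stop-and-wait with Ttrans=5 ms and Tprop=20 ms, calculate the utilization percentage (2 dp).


Given: Ttrans = 5 ms, Tprop = 20 ms
RTT = 2 * Tprop = 2 * 20 = 40 ms
U = Ttrans / (Ttrans + RTT)
U = 5 / (5 + 40)
U = 5 / 45 = 0.111111
U% = 11.11%

11.11


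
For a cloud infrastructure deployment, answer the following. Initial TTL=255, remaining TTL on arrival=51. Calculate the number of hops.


Given: initial TTL = 255, received TTL = 51
Hops = initial TTL - received TTL
Hops = 255 - 51 = 204

204


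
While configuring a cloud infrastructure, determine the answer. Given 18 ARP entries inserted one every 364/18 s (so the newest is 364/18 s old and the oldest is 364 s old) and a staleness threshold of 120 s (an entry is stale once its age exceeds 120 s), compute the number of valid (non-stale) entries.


Ages are k * 364/18 s for k = 1..18 (spacing = 20.2222 s).
Entry k is valid iff k * 364/18 <= 120 iff k <= 18 * 120 / 364 = 5.9341
n_valid = floor(5.9341) = 5
(n_stale = 18 - 5 = 13)

5


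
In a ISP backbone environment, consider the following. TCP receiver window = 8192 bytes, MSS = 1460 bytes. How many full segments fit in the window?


Given: RWND = 8192 bytes, MSS = 1460 bytes
Full segments = floor(RWND / MSS)
Full segments = floor(8192 / 1460)
Full segments = floor(5.611) = 5

5


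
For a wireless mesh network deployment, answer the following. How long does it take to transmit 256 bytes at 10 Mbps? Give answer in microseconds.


Given: packet = 256 bytes, bandwidth = 10 Mbps
Packet in bits = 256 * 8 = 2048 bits
Bandwidth = 10 * 10^6 = 10000000 bps
Time = 2048 / 10000000 seconds
Time in us = 2048 * 10^6 / 10000000 = 204.8

204.8


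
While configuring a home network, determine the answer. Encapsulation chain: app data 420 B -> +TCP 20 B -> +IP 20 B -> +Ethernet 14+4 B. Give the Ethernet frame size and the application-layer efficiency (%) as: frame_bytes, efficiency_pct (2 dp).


TCP segment = 420 + 20 = 440 B
IP packet = 440 + 20 = 460 B
Ethernet frame = 460 + 14 + 4 = 478 B
Efficiency = app / frame = 420 / 478 = 0.878661 = 87.8661% -> 87.87% (2 dp)

478, 87.87


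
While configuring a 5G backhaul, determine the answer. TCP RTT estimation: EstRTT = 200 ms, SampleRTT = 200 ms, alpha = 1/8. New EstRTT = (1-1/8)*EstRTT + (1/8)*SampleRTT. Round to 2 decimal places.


Given: EstRTT = 200 ms, SampleRTT = 200 ms, alpha = 1/8
New EstRTT = (1 - alpha) * EstRTT + alpha * SampleRTT
(7/8) * 200 = 175
(1/8) * 200 = 25
New EstRTT = 175 + 25 = 200 ms -> 200.00 ms (2 dp)

200.00


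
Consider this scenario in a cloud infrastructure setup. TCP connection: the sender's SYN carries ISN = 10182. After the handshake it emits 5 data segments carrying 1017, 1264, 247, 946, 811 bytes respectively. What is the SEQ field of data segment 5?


The SYN occupies sequence number ISN = 10182, so the first data byte is ISN + 1 = 10183.
SEQ of data segment i = (ISN + 1) + sum of payload sizes of segments 1..i-1.
Segment 1: SEQ = 10183, payload = 1017 bytes
Segment 2: SEQ = 11200, payload = 1264 bytes
Segment 3: SEQ = 12464, payload = 247 bytes
Segment 4: SEQ = 12711, payload = 946 bytes
Segment 5: SEQ = 13657, payload = 811 bytes
SEQ of segment 5 = 10183 + 1017 + 1264 + 247 + 946 = 13657

13657


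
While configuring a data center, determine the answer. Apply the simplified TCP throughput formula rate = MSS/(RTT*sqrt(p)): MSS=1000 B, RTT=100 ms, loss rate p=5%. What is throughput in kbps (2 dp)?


Given: MSS = 1000 bytes, RTT = 100 ms, loss = 5%
RTT in seconds = 100 / 1000 = 0.1
Loss rate = 5% = 0.05
sqrt(loss) = sqrt(0.05) = 0.223606797750
Throughput (bytes/s) = 1000 / (0.1 * 0.223606797750) = 44721.3595
Throughput (kbps) = 44721.3595 * 8 / 1000 = 357.770876 -> 357.77 kbps (2 dp)

357.77


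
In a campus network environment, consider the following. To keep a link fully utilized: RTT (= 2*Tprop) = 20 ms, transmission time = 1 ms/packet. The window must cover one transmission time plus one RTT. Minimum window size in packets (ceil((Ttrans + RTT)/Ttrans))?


Given: Ttrans = 1 ms, RTT = 20 ms (= 2 * Tprop, Tprop = 10 ms)
Time until first ACK returns = Ttrans + RTT = 1 + 20 = 21 ms
Need W * Ttrans >= Ttrans + RTT  ->  W >= (Ttrans + RTT) / Ttrans
(Ttrans + RTT) / Ttrans = 21 / 1 = 21
W_min = ceil(21) = 21

21


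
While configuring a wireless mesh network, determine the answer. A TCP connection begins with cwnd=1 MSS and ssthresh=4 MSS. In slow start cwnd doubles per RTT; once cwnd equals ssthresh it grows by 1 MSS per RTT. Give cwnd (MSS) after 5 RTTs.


RTT 0: cwnd = 1 MSS (initial)
RTT 1: cwnd = 2 MSS (slow start, doubled)
RTT 2: cwnd = 4 MSS (slow start, doubled)
RTT 3: cwnd = 5 MSS (congestion avoidance, +1)
RTT 4: cwnd = 6 MSS (congestion avoidance, +1)
RTT 5: cwnd = 7 MSS (congestion avoidance, +1)

7


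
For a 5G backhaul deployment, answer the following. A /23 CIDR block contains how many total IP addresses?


Given: CIDR prefix /23
Host bits = 32 - 23 = 9
Total addresses = 2^9 = 512

512


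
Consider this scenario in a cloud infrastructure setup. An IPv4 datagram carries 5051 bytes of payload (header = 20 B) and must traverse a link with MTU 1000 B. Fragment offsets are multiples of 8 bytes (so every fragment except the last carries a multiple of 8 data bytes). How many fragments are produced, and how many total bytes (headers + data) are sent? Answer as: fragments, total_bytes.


Max data per non-final fragment = floor((MTU - header)/8)*8 = floor((1000 - 20)/8)*8 = floor(980/8)*8 = 976 B
Final fragment needs no 8-byte alignment: it can carry up to MTU - header = 980 B
Non-final fragments needed = ceil((payload - 980) / 976) = ceil(4071/976) = ceil(4.1711) = 5
Number of fragments = 5 + 1 = 6
Fragment sizes (data): 5 * 976 B + 171 B (last, 171 <= 980 OK)
Total bytes sent = payload + n_frags * header = 5051 + 6*20 = 5051 + 120 = 5171 B

6, 5171


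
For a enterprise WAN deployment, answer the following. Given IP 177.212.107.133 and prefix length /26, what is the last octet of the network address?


Given: IP = 177.212.107.133, prefix = /26
Subnet mask = 255.255.255.192
Last octet of IP: 133
Last octet of mask: 192
Network last octet = 133 AND 192 = 128

128


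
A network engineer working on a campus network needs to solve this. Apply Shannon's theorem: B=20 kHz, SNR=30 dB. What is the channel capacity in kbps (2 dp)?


Given: B = 20 kHz, SNR = 30 dB
SNR linear = 10^(30/10) = 1000
1 + SNR = 1001
log2(1001) = 9.9672262588
C = 20 * 1000 * 9.9672262588 = 199344.5252 bps
C = 199.344525 kbps -> 199.34 kbps (2 dp)

199.34


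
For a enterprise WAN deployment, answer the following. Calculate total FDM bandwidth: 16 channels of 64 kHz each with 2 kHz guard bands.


Given: 16 channels, 64 kHz each, guard = 2 kHz
Channel bandwidth = 16 * 64 = 1024 kHz
Guard bands = 15 gaps * 2 kHz = 30 kHz
Total = 1024 + 30 = 1054 kHz

1054


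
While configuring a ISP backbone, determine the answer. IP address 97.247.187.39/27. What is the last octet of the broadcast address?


Given: IP = 97.247.187.39, prefix = /27
Host bits = 32 - 27 = 5
Network last octet = 39 AND mask = 32
Host part size = 2^5 - 1 = 31
Broadcast last octet = 32 OR 31 = 63

63


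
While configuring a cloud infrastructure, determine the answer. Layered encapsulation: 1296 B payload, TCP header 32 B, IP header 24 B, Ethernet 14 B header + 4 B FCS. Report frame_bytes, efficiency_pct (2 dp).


TCP segment = 1296 + 32 = 1328 B
IP packet = 1328 + 24 = 1352 B
Ethernet frame = 1352 + 14 + 4 = 1370 B
Efficiency = app / frame = 1296 / 1370 = 0.945985 = 94.5985% -> 94.60% (2 dp)

1370, 94.60


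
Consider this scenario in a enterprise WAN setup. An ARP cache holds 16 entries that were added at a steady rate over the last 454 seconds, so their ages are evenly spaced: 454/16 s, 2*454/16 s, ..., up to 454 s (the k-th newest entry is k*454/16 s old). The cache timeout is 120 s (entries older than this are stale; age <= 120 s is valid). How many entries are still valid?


Ages are k * 454/16 s for k = 1..16 (spacing = 28.3750 s).
Entry k is valid iff k * 454/16 <= 120 iff k <= 16 * 120 / 454 = 4.2291
n_valid = floor(4.2291) = 4
(n_stale = 16 - 4 = 12)

4


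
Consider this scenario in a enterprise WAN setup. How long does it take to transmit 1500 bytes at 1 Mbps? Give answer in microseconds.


Given: packet = 1500 bytes, bandwidth = 1 Mbps
Packet in bits = 1500 * 8 = 12000 bits
Bandwidth = 1 * 10^6 = 1000000 bps
Time = 12000 / 1000000 seconds
Time in us = 12000 * 10^6 / 1000000 = 12000

12000


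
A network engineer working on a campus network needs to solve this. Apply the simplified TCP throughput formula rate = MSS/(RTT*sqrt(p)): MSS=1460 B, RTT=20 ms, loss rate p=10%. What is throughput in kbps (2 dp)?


Given: MSS = 1460 bytes, RTT = 20 ms, loss = 10%
RTT in seconds = 20 / 1000 = 0.02
Loss rate = 10% = 0.1
sqrt(loss) = sqrt(0.1) = 0.316227766017
Throughput (bytes/s) = 1460 / (0.02 * 0.316227766017) = 230846.2692
Throughput (kbps) = 230846.2692 * 8 / 1000 = 1846.770154 -> 1846.77 kbps (2 dp)

1846.77


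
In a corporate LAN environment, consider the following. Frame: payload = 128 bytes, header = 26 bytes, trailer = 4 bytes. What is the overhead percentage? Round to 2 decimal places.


Given: payload = 128 B, header = 26 B, trailer = 4 B
Overhead bytes = header + trailer = 26 + 4 = 30
Total frame = payload + overhead = 128 + 30 = 158
Overhead % = 30 / 158 * 100 = 18.9873% -> 18.99% (2 dp)

18.99


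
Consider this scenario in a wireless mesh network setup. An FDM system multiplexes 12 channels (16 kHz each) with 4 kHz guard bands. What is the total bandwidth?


Given: 12 channels, 16 kHz each, guard = 4 kHz
Channel bandwidth = 12 * 16 = 192 kHz
Guard bands = 11 gaps * 4 kHz = 44 kHz
Total = 192 + 44 = 236 kHz

236


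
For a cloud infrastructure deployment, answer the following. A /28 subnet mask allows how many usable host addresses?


Given: subnet mask /28
Host bits = 32 - 28 = 4
Total addresses = 2^4 = 16
Usable hosts = 16 - 2 (network + broadcast) = 14

14


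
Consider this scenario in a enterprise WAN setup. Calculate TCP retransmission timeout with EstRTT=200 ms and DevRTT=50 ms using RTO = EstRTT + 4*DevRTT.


Given: EstRTT = 200 ms, DevRTT = 50 ms
Timeout = EstRTT + 4 * DevRTT
4 * DevRTT = 4 * 50 = 200
Timeout = 200 + 200 = 400 ms

400


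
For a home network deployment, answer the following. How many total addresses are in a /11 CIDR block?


Given: CIDR prefix /11
Host bits = 32 - 11 = 21
Total addresses = 2^21 = 2097152

2097152


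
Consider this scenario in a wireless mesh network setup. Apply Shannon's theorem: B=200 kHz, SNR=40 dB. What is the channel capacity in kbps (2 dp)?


Given: B = 200 kHz, SNR = 40 dB
SNR linear = 10^(40/10) = 10000
1 + SNR = 10001
log2(10001) = 13.2878566418
C = 200 * 1000 * 13.2878566418 = 2657571.3284 bps
C = 2657.571328 kbps -> 2657.57 kbps (2 dp)

2657.57


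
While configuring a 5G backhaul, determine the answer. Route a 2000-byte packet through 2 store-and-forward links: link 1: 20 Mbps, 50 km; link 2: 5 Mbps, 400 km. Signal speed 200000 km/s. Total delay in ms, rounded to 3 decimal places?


Packet = 2000 bytes = 16000 bits. Store-and-forward: sum (t_trans + t_prop) per link.
Link 1: t_trans = 16000/(20*10^6) s = 0.8000 ms; t_prop = 50/200000 s = 0.2500 ms; subtotal = 1.0500 ms
Link 2: t_trans = 16000/(5*10^6) s = 3.2000 ms; t_prop = 400/200000 s = 2.0000 ms; subtotal = 5.2000 ms
End-to-end = 1.0500 + 5.2000 = 6.2500 ms -> 6.250 ms (3 dp)

6.250


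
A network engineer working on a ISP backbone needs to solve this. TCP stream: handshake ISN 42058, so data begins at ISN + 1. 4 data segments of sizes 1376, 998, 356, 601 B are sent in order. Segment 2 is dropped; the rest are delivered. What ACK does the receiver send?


SYN uses sequence number 42058; first data byte = ISN + 1 = 42059.
Segment 1: SEQ = 42059, len = 1376 B, covers [42059, 43434]
Segment 2: SEQ = 43435, len = 998 B, covers [43435, 44432] [LOST]
Segment 3: SEQ = 44433, len = 356 B, covers [44433, 44788]
Segment 4: SEQ = 44789, len = 601 B, covers [44789, 45389]
In-order data received: bytes [42059, 43434] (segments 1..1).
Segment 2 missing -> gap begins at byte 43435; later segments buffered out of order.
Cumulative ACK = next expected in-order byte = 42059 + 1376 = 43435

43435


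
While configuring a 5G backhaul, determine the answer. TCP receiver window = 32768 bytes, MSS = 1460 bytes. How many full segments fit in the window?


Given: RWND = 32768 bytes, MSS = 1460 bytes
Full segments = floor(RWND / MSS)
Full segments = floor(32768 / 1460)
Full segments = floor(22.4438) = 22

22


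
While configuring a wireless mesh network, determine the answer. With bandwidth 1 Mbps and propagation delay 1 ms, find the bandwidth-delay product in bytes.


Given: bandwidth = 1 Mbps, delay = 1 ms
BDP in bits = 1 * 10^6 * 1 / 1000
BDP in bits = 1000
BDP in bytes = 1000 / 8 = 125

125


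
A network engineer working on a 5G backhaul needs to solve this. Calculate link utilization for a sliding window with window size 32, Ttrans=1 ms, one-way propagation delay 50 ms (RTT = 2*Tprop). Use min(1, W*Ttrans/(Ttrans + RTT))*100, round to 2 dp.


Given: W = 32, Ttrans = 1 ms, RTT = 100 ms (= 2 * Tprop, Tprop = 50 ms)
Cycle time = Ttrans + RTT = 1 + 100 = 101 ms (first packet sent until its ACK returns)
W * Ttrans = 32 * 1 = 32 ms of sending per cycle
W * Ttrans / (Ttrans + RTT) = 32 / 101 = 0.316832
U = min(1, 0.316832) = 0.316832
U% = 31.68%

31.68


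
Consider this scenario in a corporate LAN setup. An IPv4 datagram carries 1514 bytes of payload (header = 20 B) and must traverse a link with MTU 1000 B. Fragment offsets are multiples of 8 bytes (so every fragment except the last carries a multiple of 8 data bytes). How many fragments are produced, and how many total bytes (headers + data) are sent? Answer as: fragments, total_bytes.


Max data per non-final fragment = floor((MTU - header)/8)*8 = floor((1000 - 20)/8)*8 = floor(980/8)*8 = 976 B
Final fragment needs no 8-byte alignment: it can carry up to MTU - header = 980 B
Non-final fragments needed = ceil((payload - 980) / 976) = ceil(534/976) = ceil(0.5471) = 1
Number of fragments = 1 + 1 = 2
Fragment sizes (data): 1 * 976 B + 538 B (last, 538 <= 980 OK)
Total bytes sent = payload + n_frags * header = 1514 + 2*20 = 1514 + 40 = 1554 B

2, 1554


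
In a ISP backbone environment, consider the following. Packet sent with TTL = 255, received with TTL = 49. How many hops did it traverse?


Given: initial TTL = 255, received TTL = 49
Hops = initial TTL - received TTL
Hops = 255 - 49 = 206

206


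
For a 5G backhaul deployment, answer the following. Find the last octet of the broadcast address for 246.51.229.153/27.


Given: IP = 246.51.229.153, prefix = /27
Host bits = 32 - 27 = 5
Network last octet = 153 AND mask = 128
Host part size = 2^5 - 1 = 31
Broadcast last octet = 128 OR 31 = 159

159


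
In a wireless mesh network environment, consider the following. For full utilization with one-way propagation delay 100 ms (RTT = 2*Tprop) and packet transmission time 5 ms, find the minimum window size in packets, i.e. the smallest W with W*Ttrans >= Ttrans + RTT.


Given: Ttrans = 5 ms, RTT = 200 ms (= 2 * Tprop, Tprop = 100 ms)
Time until first ACK returns = Ttrans + RTT = 5 + 200 = 205 ms
Need W * Ttrans >= Ttrans + RTT  ->  W >= (Ttrans + RTT) / Ttrans
(Ttrans + RTT) / Ttrans = 205 / 5 = 41
W_min = ceil(41) = 41

41


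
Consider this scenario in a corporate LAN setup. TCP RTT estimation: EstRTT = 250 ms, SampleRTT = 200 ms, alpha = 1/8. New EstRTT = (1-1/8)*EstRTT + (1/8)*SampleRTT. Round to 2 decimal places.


Given: EstRTT = 250 ms, SampleRTT = 200 ms, alpha = 1/8
New EstRTT = (1 - alpha) * EstRTT + alpha * SampleRTT
(7/8) * 250 = 218.75
(1/8) * 200 = 25
New EstRTT = 218.75 + 25 = 243.75 ms -> 243.75 ms (2 dp)

243.75


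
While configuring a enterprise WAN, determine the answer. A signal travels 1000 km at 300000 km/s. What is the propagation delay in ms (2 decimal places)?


Given: distance = 1000 km, speed = 300000 km/s
Delay = distance / speed = 1000 / 300000 seconds
Delay in ms = 1000 * 1000 / 300000
Delay = 3.3333 ms
Rounded to 2 dp = 3.33 ms

3.33


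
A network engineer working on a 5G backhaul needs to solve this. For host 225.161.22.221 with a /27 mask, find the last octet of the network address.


Given: IP = 225.161.22.221, prefix = /27
Subnet mask = 255.255.255.224
Last octet of IP: 221
Last octet of mask: 224
Network last octet = 221 AND 224 = 192

192


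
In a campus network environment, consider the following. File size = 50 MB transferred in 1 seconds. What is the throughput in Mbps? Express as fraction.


Given: file = 50 MB, time = 1 s
File in Mb = 50 * 8 = 400 Mb
Throughput = 400 / 1 Mbps
Throughput = 400 Mbps

400


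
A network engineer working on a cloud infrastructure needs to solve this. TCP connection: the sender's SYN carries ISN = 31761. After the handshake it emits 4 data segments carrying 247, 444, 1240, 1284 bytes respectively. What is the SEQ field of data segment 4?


The SYN occupies sequence number ISN = 31761, so the first data byte is ISN + 1 = 31762.
SEQ of data segment i = (ISN + 1) + sum of payload sizes of segments 1..i-1.
Segment 1: SEQ = 31762, payload = 247 bytes
Segment 2: SEQ = 32009, payload = 444 bytes
Segment 3: SEQ = 32453, payload = 1240 bytes
Segment 4: SEQ = 33693, payload = 1284 bytes
SEQ of segment 4 = 31762 + 247 + 444 + 1240 = 33693

33693


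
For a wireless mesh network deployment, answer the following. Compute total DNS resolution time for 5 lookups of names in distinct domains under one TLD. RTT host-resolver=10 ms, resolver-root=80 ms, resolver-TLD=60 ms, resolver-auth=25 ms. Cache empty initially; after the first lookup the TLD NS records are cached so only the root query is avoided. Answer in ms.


Lookup 1 (cold cache): local + root + TLD + auth = 10 + 80 + 60 + 25 = 175 ms
Lookups 2..5 (TLD NS cached -> skip root; new domain -> still ask TLD and auth): local + TLD + auth = 10 + 60 + 25 = 95 ms each
Remaining 4 lookups: 4 * 95 = 380 ms
Total = 175 + 380 = 555 ms

555


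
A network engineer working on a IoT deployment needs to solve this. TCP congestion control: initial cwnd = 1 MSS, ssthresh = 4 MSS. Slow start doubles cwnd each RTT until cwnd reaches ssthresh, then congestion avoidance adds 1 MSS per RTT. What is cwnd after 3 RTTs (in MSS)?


RTT 0: cwnd = 1 MSS (initial)
RTT 1: cwnd = 2 MSS (slow start, doubled)
RTT 2: cwnd = 4 MSS (slow start, doubled)
RTT 3: cwnd = 5 MSS (congestion avoidance, +1)

5


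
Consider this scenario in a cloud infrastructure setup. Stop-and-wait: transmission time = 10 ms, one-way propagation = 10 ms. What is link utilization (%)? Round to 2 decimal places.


Given: Ttrans = 10 ms, Tprop = 10 ms
RTT = 2 * Tprop = 2 * 10 = 20 ms
U = Ttrans / (Ttrans + RTT)
U = 10 / (10 + 20)
U = 10 / 30 = 0.333333
U% = 33.33%

33.33


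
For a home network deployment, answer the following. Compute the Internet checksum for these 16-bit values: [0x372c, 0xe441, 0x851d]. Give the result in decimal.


Given words: [0x372c, 0xe441, 0x851d]
Step 1: Sum all words
Raw sum = 14124 + 58433 + 34077 = 106634
Step 2: Fold carry: (41098 + 1) = 41099
One's complement = ~41099 & 0xFFFF = 24436

24436


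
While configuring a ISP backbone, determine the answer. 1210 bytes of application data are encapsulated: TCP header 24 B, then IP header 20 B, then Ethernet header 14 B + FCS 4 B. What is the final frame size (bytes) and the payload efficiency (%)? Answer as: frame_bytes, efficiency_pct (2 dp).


TCP segment = 1210 + 24 = 1234 B
IP packet = 1234 + 20 = 1254 B
Ethernet frame = 1254 + 14 + 4 = 1272 B
Efficiency = app / frame = 1210 / 1272 = 0.951258 = 95.1258% -> 95.13% (2 dp)

1272, 95.13


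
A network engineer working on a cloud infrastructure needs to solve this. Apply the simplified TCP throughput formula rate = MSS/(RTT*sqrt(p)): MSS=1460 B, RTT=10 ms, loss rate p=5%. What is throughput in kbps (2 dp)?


Given: MSS = 1460 bytes, RTT = 10 ms, loss = 5%
RTT in seconds = 10 / 1000 = 0.01
Loss rate = 5% = 0.05
sqrt(loss) = sqrt(0.05) = 0.223606797750
Throughput (bytes/s) = 1460 / (0.01 * 0.223606797750) = 652931.8494
Throughput (kbps) = 652931.8494 * 8 / 1000 = 5223.454795 -> 5223.45 kbps (2 dp)

5223.45


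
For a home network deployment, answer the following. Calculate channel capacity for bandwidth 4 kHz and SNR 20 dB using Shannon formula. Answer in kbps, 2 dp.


Given: B = 4 kHz, SNR = 20 dB
SNR linear = 10^(20/10) = 100
1 + SNR = 101
log2(101) = 6.6582114828
C = 4 * 1000 * 6.6582114828 = 26632.8459 bps
C = 26.632846 kbps -> 26.63 kbps (2 dp)

26.63


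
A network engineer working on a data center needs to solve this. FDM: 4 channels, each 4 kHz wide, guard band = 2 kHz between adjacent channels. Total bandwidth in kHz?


Given: 4 channels, 4 kHz each, guard = 2 kHz
Channel bandwidth = 4 * 4 = 16 kHz
Guard bands = 3 gaps * 2 kHz = 6 kHz
Total = 16 + 6 = 22 kHz

22


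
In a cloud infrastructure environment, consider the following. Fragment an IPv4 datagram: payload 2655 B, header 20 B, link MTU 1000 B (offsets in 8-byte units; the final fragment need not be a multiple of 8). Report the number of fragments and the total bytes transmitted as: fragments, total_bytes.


Max data per non-final fragment = floor((MTU - header)/8)*8 = floor((1000 - 20)/8)*8 = floor(980/8)*8 = 976 B
Final fragment needs no 8-byte alignment: it can carry up to MTU - header = 980 B
Non-final fragments needed = ceil((payload - 980) / 976) = ceil(1675/976) = ceil(1.7162) = 2
Number of fragments = 2 + 1 = 3
Fragment sizes (data): 2 * 976 B + 703 B (last, 703 <= 980 OK)
Total bytes sent = payload + n_frags * header = 2655 + 3*20 = 2655 + 60 = 2715 B

3, 2715


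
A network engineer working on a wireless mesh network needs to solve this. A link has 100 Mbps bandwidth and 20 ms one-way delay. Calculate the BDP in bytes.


Given: bandwidth = 100 Mbps, delay = 20 ms
BDP in bits = 100 * 10^6 * 20 / 1000
BDP in bits = 2000000
BDP in bytes = 2000000 / 8 = 250000

250000


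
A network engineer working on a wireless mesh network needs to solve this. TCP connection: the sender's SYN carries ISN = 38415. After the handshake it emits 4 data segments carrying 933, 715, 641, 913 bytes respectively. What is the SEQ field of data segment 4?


The SYN occupies sequence number ISN = 38415, so the first data byte is ISN + 1 = 38416.
SEQ of data segment i = (ISN + 1) + sum of payload sizes of segments 1..i-1.
Segment 1: SEQ = 38416, payload = 933 bytes
Segment 2: SEQ = 39349, payload = 715 bytes
Segment 3: SEQ = 40064, payload = 641 bytes
Segment 4: SEQ = 40705, payload = 913 bytes
SEQ of segment 4 = 38416 + 933 + 715 + 641 = 40705

40705


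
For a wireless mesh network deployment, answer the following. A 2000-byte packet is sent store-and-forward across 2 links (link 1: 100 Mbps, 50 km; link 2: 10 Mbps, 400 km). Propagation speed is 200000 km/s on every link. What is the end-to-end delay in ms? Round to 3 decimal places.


Packet = 2000 bytes = 16000 bits. Store-and-forward: sum (t_trans + t_prop) per link.
Link 1: t_trans = 16000/(100*10^6) s = 0.1600 ms; t_prop = 50/200000 s = 0.2500 ms; subtotal = 0.4100 ms
Link 2: t_trans = 16000/(10*10^6) s = 1.6000 ms; t_prop = 400/200000 s = 2.0000 ms; subtotal = 3.6000 ms
End-to-end = 0.4100 + 3.6000 = 4.0100 ms -> 4.010 ms (3 dp)

4.010


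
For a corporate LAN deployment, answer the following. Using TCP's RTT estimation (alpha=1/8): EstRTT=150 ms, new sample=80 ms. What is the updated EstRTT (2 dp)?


Given: EstRTT = 150 ms, SampleRTT = 80 ms, alpha = 1/8
New EstRTT = (1 - alpha) * EstRTT + alpha * SampleRTT
(7/8) * 150 = 131.25
(1/8) * 80 = 10
New EstRTT = 131.25 + 10 = 141.25 ms -> 141.25 ms (2 dp)

141.25


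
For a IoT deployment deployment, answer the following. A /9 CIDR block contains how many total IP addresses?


Given: CIDR prefix /9
Host bits = 32 - 9 = 23
Total addresses = 2^23 = 8388608

8388608


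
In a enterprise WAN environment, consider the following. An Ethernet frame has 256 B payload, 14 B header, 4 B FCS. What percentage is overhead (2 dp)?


Given: payload = 256 B, header = 14 B, trailer = 4 B
Overhead bytes = header + trailer = 14 + 4 = 18
Total frame = payload + overhead = 256 + 18 = 274
Overhead % = 18 / 274 * 100 = 6.5693% -> 6.57% (2 dp)

6.57


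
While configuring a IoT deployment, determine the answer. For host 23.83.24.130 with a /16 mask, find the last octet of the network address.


Given: IP = 23.83.24.130, prefix = /16
Subnet mask = 255.255.0.0
Last octet of IP: 130
Last octet of mask: 0
Network last octet = 130 AND 0 = 0

0


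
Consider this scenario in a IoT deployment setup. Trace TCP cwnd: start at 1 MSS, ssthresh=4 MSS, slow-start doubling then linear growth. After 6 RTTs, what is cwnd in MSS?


RTT 0: cwnd = 1 MSS (initial)
RTT 1: cwnd = 2 MSS (slow start, doubled)
RTT 2: cwnd = 4 MSS (slow start, doubled)
RTT 3: cwnd = 5 MSS (congestion avoidance, +1)
RTT 4: cwnd = 6 MSS (congestion avoidance, +1)
RTT 5: cwnd = 7 MSS (congestion avoidance, +1)
RTT 6: cwnd = 8 MSS (congestion avoidance, +1)

8


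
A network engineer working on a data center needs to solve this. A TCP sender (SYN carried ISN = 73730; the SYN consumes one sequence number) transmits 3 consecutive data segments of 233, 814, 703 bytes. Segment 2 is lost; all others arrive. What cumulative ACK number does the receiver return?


SYN uses sequence number 73730; first data byte = ISN + 1 = 73731.
Segment 1: SEQ = 73731, len = 233 B, covers [73731, 73963]
Segment 2: SEQ = 73964, len = 814 B, covers [73964, 74777] [LOST]
Segment 3: SEQ = 74778, len = 703 B, covers [74778, 75480]
In-order data received: bytes [73731, 73963] (segments 1..1).
Segment 2 missing -> gap begins at byte 73964; later segments buffered out of order.
Cumulative ACK = next expected in-order byte = 73731 + 233 = 73964

73964


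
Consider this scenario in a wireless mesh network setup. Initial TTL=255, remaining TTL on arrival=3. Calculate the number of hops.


Given: initial TTL = 255, received TTL = 3
Hops = initial TTL - received TTL
Hops = 255 - 3 = 252

252


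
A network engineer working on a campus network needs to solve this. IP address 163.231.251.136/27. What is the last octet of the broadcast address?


Given: IP = 163.231.251.136, prefix = /27
Host bits = 32 - 27 = 5
Network last octet = 136 AND mask = 128
Host part size = 2^5 - 1 = 31
Broadcast last octet = 128 OR 31 = 159

159


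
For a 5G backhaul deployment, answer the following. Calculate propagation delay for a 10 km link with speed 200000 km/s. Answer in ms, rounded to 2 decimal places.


Given: distance = 10 km, speed = 200000 km/s
Delay = distance / speed = 10 / 200000 seconds
Delay in ms = 10 * 1000 / 200000
Delay = 0.0500 ms
Rounded to 2 dp = 0.05 ms

0.05


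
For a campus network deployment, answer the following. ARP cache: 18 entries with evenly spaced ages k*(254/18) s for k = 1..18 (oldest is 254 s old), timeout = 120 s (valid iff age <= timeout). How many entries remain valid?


Ages are k * 254/18 s for k = 1..18 (spacing = 14.1111 s).
Entry k is valid iff k * 254/18 <= 120 iff k <= 18 * 120 / 254 = 8.5039
n_valid = floor(8.5039) = 8
(n_stale = 18 - 8 = 10)

8


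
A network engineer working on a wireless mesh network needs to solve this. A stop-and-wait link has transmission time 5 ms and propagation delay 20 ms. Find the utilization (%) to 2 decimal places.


Given: Ttrans = 5 ms, Tprop = 20 ms
RTT = 2 * Tprop = 2 * 20 = 40 ms
U = Ttrans / (Ttrans + RTT)
U = 5 / (5 + 40)
U = 5 / 45 = 0.111111
U% = 11.11%

11.11


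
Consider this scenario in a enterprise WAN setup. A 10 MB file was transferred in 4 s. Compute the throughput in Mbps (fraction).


Given: file = 10 MB, time = 4 s
File in Mb = 10 * 8 = 80 Mb
Throughput = 80 / 4 Mbps
Throughput = 20 Mbps

20


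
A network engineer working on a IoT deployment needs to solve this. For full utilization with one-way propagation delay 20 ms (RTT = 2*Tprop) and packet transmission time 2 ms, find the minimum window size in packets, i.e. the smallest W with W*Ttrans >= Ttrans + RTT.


Given: Ttrans = 2 ms, RTT = 40 ms (= 2 * Tprop, Tprop = 20 ms)
Time until first ACK returns = Ttrans + RTT = 2 + 40 = 42 ms
Need W * Ttrans >= Ttrans + RTT  ->  W >= (Ttrans + RTT) / Ttrans
(Ttrans + RTT) / Ttrans = 42 / 2 = 21
W_min = ceil(21) = 21

21


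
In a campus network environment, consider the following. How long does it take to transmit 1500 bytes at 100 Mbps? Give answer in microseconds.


Given: packet = 1500 bytes, bandwidth = 100 Mbps
Packet in bits = 1500 * 8 = 12000 bits
Bandwidth = 100 * 10^6 = 100000000 bps
Time = 12000 / 100000000 seconds
Time in us = 12000 * 10^6 / 100000000 = 120

120


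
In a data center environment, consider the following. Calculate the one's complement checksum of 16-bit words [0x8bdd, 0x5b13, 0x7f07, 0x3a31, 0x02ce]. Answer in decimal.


Given words: [0x8bdd, 0x5b13, 0x7f07, 0x3a31, 0x02ce]
Step 1: Sum all words
Raw sum = 35805 + 23315 + 32519 + 14897 + 718 = 107254
Step 2: Fold carry: (41718 + 1) = 41719
One's complement = ~41719 & 0xFFFF = 23816

23816


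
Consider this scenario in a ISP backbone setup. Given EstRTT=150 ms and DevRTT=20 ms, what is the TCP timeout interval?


Given: EstRTT = 150 ms, DevRTT = 20 ms
Timeout = EstRTT + 4 * DevRTT
4 * DevRTT = 4 * 20 = 80
Timeout = 150 + 80 = 230 ms

230


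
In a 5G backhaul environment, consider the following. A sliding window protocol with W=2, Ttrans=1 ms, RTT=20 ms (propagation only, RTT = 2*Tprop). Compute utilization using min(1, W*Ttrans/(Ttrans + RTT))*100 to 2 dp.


Given: W = 2, Ttrans = 1 ms, RTT = 20 ms (= 2 * Tprop, Tprop = 10 ms)
Cycle time = Ttrans + RTT = 1 + 20 = 21 ms (first packet sent until its ACK returns)
W * Ttrans = 2 * 1 = 2 ms of sending per cycle
W * Ttrans / (Ttrans + RTT) = 2 / 21 = 0.095238
U = min(1, 0.095238) = 0.095238
U% = 9.52%

9.52


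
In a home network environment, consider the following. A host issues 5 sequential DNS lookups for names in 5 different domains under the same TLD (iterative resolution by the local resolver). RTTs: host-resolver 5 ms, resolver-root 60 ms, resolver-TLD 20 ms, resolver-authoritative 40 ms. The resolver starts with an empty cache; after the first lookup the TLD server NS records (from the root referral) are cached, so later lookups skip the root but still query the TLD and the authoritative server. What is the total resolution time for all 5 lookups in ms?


Lookup 1 (cold cache): local + root + TLD + auth = 5 + 60 + 20 + 40 = 125 ms
Lookups 2..5 (TLD NS cached -> skip root; new domain -> still ask TLD and auth): local + TLD + auth = 5 + 20 + 40 = 65 ms each
Remaining 4 lookups: 4 * 65 = 260 ms
Total = 125 + 260 = 385 ms

385


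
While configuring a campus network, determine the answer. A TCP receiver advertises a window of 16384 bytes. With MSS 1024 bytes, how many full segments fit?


Given: RWND = 16384 bytes, MSS = 1024 bytes
Full segments = floor(RWND / MSS)
Full segments = floor(16384 / 1024)
Full segments = floor(16.0) = 16

16


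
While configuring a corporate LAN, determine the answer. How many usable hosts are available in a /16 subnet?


Given: subnet mask /16
Host bits = 32 - 16 = 16
Total addresses = 2^16 = 65536
Usable hosts = 65536 - 2 (network + broadcast) = 65534

65534


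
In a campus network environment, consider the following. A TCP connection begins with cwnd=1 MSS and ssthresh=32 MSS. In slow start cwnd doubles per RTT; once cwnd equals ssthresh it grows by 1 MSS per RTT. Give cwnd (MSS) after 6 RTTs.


RTT 0: cwnd = 1 MSS (initial)
RTT 1: cwnd = 2 MSS (slow start, doubled)
RTT 2: cwnd = 4 MSS (slow start, doubled)
RTT 3: cwnd = 8 MSS (slow start, doubled)
RTT 4: cwnd = 16 MSS (slow start, doubled)
RTT 5: cwnd = 32 MSS (slow start, doubled)
RTT 6: cwnd = 33 MSS (congestion avoidance, +1)

33


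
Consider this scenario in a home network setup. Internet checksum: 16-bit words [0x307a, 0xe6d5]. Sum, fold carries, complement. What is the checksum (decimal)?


Given words: [0x307a, 0xe6d5]
Step 1: Sum all words
Raw sum = 12410 + 59093 = 71503
Step 2: Fold carry: (5967 + 1) = 5968
One's complement = ~5968 & 0xFFFF = 59567

59567


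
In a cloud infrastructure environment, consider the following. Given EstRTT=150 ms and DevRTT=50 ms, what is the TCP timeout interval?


Given: EstRTT = 150 ms, DevRTT = 50 ms
Timeout = EstRTT + 4 * DevRTT
4 * DevRTT = 4 * 50 = 200
Timeout = 150 + 200 = 350 ms

350


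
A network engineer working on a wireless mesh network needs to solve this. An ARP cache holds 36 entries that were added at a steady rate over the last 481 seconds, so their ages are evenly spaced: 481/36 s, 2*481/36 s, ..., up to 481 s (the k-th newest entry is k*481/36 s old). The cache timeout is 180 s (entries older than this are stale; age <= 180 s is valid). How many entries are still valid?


Ages are k * 481/36 s for k = 1..36 (spacing = 13.3611 s).
Entry k is valid iff k * 481/36 <= 180 iff k <= 36 * 180 / 481 = 13.4719
n_valid = floor(13.4719) = 13
(n_stale = 36 - 13 = 23)

13


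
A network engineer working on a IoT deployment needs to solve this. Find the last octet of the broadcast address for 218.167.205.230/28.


Given: IP = 218.167.205.230, prefix = /28
Host bits = 32 - 28 = 4
Network last octet = 230 AND mask = 224
Host part size = 2^4 - 1 = 15
Broadcast last octet = 224 OR 15 = 239

239


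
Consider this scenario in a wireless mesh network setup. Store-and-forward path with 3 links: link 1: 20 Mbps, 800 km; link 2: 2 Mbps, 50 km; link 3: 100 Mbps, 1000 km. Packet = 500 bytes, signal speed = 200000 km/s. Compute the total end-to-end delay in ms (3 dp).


Packet = 500 bytes = 4000 bits. Store-and-forward: sum (t_trans + t_prop) per link.
Link 1: t_trans = 4000/(20*10^6) s = 0.2000 ms; t_prop = 800/200000 s = 4.0000 ms; subtotal = 4.2000 ms
Link 2: t_trans = 4000/(2*10^6) s = 2.0000 ms; t_prop = 50/200000 s = 0.2500 ms; subtotal = 2.2500 ms
Link 3: t_trans = 4000/(100*10^6) s = 0.0400 ms; t_prop = 1000/200000 s = 5.0000 ms; subtotal = 5.0400 ms
End-to-end = 4.2000 + 2.2500 + 5.0400 = 11.4900 ms -> 11.490 ms (3 dp)

11.490


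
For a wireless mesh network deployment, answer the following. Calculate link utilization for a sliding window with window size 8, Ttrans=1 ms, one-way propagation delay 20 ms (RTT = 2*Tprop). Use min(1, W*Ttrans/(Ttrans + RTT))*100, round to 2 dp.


Given: W = 8, Ttrans = 1 ms, RTT = 40 ms (= 2 * Tprop, Tprop = 20 ms)
Cycle time = Ttrans + RTT = 1 + 40 = 41 ms (first packet sent until its ACK returns)
W * Ttrans = 8 * 1 = 8 ms of sending per cycle
W * Ttrans / (Ttrans + RTT) = 8 / 41 = 0.195122
U = min(1, 0.195122) = 0.195122
U% = 19.51%

19.51


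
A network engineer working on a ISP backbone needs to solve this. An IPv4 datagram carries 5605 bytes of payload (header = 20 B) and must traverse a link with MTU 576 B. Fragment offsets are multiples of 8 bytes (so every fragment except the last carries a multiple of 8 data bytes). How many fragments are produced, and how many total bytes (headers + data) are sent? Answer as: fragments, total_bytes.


Max data per non-final fragment = floor((MTU - header)/8)*8 = floor((576 - 20)/8)*8 = floor(556/8)*8 = 552 B
Final fragment needs no 8-byte alignment: it can carry up to MTU - header = 556 B
Non-final fragments needed = ceil((payload - 556) / 552) = ceil(5049/552) = ceil(9.1467) = 10
Number of fragments = 10 + 1 = 11
Fragment sizes (data): 10 * 552 B + 85 B (last, 85 <= 556 OK)
Total bytes sent = payload + n_frags * header = 5605 + 11*20 = 5605 + 220 = 5825 B

11, 5825


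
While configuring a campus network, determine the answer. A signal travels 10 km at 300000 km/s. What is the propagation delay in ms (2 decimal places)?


Given: distance = 10 km, speed = 300000 km/s
Delay = distance / speed = 10 / 300000 seconds
Delay in ms = 10 * 1000 / 300000
Delay = 0.0333 ms
Rounded to 2 dp = 0.03 ms

0.03


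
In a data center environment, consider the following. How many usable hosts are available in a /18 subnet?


Given: subnet mask /18
Host bits = 32 - 18 = 14
Total addresses = 2^14 = 16384
Usable hosts = 16384 - 2 (network + broadcast) = 16382

16382


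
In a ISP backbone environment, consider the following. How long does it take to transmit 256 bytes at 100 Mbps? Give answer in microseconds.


Given: packet = 256 bytes, bandwidth = 100 Mbps
Packet in bits = 256 * 8 = 2048 bits
Bandwidth = 100 * 10^6 = 100000000 bps
Time = 2048 / 100000000 seconds
Time in us = 2048 * 10^6 / 100000000 = 20.48

20.48


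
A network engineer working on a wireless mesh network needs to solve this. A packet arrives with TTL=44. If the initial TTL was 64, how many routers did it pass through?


Given: initial TTL = 64, received TTL = 44
Hops = initial TTL - received TTL
Hops = 64 - 44 = 20

20


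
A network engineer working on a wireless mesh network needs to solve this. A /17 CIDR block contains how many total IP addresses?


Given: CIDR prefix /17
Host bits = 32 - 17 = 15
Total addresses = 2^15 = 32768

32768


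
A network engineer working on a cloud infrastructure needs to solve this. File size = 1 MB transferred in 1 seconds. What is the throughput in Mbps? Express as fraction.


Given: file = 1 MB, time = 1 s
File in Mb = 1 * 8 = 8 Mb
Throughput = 8 / 1 Mbps
Throughput = 8 Mbps

8


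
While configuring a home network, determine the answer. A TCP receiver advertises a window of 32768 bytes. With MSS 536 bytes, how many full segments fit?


Given: RWND = 32768 bytes, MSS = 536 bytes
Full segments = floor(RWND / MSS)
Full segments = floor(32768 / 536)
Full segments = floor(61.1343) = 61

61


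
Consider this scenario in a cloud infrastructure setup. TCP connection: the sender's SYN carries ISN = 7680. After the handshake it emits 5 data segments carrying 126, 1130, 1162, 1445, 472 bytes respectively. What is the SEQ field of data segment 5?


The SYN occupies sequence number ISN = 7680, so the first data byte is ISN + 1 = 7681.
SEQ of data segment i = (ISN + 1) + sum of payload sizes of segments 1..i-1.
Segment 1: SEQ = 7681, payload = 126 bytes
Segment 2: SEQ = 7807, payload = 1130 bytes
Segment 3: SEQ = 8937, payload = 1162 bytes
Segment 4: SEQ = 10099, payload = 1445 bytes
Segment 5: SEQ = 11544, payload = 472 bytes
SEQ of segment 5 = 7681 + 126 + 1130 + 1162 + 1445 = 11544

11544


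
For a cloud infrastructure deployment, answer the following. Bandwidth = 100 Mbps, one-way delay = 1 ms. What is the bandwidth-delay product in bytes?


Given: bandwidth = 100 Mbps, delay = 1 ms
BDP in bits = 100 * 10^6 * 1 / 1000
BDP in bits = 100000
BDP in bytes = 100000 / 8 = 12500

12500


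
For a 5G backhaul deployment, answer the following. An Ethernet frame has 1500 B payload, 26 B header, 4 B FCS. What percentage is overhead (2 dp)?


Given: payload = 1500 B, header = 26 B, trailer = 4 B
Overhead bytes = header + trailer = 26 + 4 = 30
Total frame = payload + overhead = 1500 + 30 = 1530
Overhead % = 30 / 1530 * 100 = 1.9608% -> 1.96% (2 dp)

1.96
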